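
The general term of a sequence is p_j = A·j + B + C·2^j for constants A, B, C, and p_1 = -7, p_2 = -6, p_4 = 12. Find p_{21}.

The three given values yield: A + B + 2C = -7; 2A + B + 4C = -6; 4A + B + 16C = 12.
Subtracting the first from the second: A + 2C = 1.
Subtracting the second from the third: 2A + 12C = 18.
Solving: C = 2, A = -3, then B = -8.
Therefore p_{21} = -63 + (-8) + 2·2097152 = 4194233.

4194233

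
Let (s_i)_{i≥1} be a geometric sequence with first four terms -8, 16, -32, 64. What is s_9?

Common ratio r = -2.
s_i = (-8)·(-2)^(i-1).
s_9 = (-8)·(-2)^8 = -2048.

-2048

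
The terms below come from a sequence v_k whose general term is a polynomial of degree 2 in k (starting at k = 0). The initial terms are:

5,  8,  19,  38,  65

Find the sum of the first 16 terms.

4920

1st diffs: 3, 11, 19, 27.
2nd diffs: 8, 8, 8 (constant).
Newton forward-difference form: v_k = 5 + 3·C(k,1) + 8·C(k,2).
Continuing: …, 100, 143, 194, 253, …, v_{15} = 890.
Summing k = 0..15 (16 terms) gives 4920.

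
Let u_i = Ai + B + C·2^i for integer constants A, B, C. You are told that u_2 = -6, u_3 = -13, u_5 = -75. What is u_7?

-353

At i = 2, 3, 5: 2A + B + 4C = -6; 3A + B + 8C = -13; 5A + B + 32C = -75.
Subtracting the first from the second: A + 4C = -7.
Subtracting the second from the third: 2A + 24C = -62.
Solving: C = -3, A = 5, then B = -4.
Therefore u_7 = 35 + (-4) + (-3)·128 = -353.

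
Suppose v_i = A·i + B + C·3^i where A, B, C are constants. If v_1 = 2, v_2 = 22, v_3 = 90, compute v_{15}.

57395562

Plug in i = 1, 2, 3: A + B + 3C = 2; 2A + B + 9C = 22; 3A + B + 27C = 90.
Subtracting the first from the second: A + 6C = 20.
Subtracting the second from the third: A + 18C = 68.
Solving: C = 4, A = -4, then B = -6.
Hence v_{15} = -4·15 + (-6) + 4·14348907 = 57395562.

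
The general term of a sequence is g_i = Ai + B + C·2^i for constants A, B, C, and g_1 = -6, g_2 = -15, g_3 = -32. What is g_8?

-1029

The three given values yield: A + B + 2C = -6; 2A + B + 4C = -15; 3A + B + 8C = -32.
Subtracting the first from the second: A + 2C = -9.
Subtracting the second from the third: A + 4C = -17.
Solving: C = -4, A = -1, then B = 3.
Therefore g_8 = -8 + 3 + (-4)·256 = -1029.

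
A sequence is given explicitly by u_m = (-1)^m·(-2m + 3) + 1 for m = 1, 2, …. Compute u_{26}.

(-1)^26 = 1; -2m + 3 at m=26 is -49; so u_{26} = -48.

-48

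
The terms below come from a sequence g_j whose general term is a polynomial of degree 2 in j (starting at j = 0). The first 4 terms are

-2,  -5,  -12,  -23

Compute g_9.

1st diffs: -3, -7, -11.
2nd diffs: -4, -4 (constant).
Newton forward-difference form: g_j = -2 + (-3)·C(j,1) + (-4)·C(j,2).
At j = 9: j = 9, so g_9 = -2 - 27 - 144 = -173.

-173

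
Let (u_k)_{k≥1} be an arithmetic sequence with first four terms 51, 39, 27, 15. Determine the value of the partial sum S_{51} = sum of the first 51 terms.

Common difference d = -12.
u_k = 51 + (k - 1)·(-12).
u_{51} = -549; S = 51·(51 + (-549))/2 = -12699.

-12699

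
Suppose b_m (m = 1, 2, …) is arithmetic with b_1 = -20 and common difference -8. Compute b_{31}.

-260

b_m = -20 + (m - 1)·(-8).
b_{31} = -20 + 30·(-8) = -260.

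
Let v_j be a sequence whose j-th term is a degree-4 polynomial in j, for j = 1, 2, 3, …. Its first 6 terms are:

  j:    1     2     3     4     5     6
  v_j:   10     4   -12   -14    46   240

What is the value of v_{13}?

1st diffs: -6, -16, -2, 60, 194.
2nd diffs: -10, 14, 62, 134.
3rd diffs: 24, 48, 72.
4th diffs: 24, 24 (constant).
Newton forward-difference form: v_j = 10 + (-6)·C(j-1,1) + (-10)·C(j-1,2) + 24·C(j-1,3) + 24·C(j-1,4).
At j = 13: j-1 = 12, so v_{13} = 10 - 72 - 660 + 5280 + 11880 = 16438.

16438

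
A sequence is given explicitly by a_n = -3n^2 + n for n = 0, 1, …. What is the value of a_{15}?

a_{15} = -3·15^2 + 1·15 = -660.

-660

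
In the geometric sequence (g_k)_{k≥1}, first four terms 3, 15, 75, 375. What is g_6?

9375

Common ratio r = 5.
g_k = 3·5^(k-1).
g_6 = 3·5^5 = 9375.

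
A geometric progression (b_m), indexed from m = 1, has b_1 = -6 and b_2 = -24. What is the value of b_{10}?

Common ratio r = 4.
b_m = (-6)·4^(m-1).
b_{10} = (-6)·4^9 = -1572864.

-1572864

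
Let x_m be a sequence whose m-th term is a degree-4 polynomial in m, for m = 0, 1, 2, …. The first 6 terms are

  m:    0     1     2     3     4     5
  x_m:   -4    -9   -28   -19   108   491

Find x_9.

9023

1st diffs: -5, -19, 9, 127, 383.
2nd diffs: -14, 28, 118, 256.
3rd diffs: 42, 90, 138.
4th diffs: 48, 48 (constant).
Newton forward-difference form: x_m = -4 + (-5)·C(m,1) + (-14)·C(m,2) + 42·C(m,3) + 48·C(m,4).
At m = 9: m = 9, so x_9 = -4 - 45 - 504 + 3528 + 6048 = 9023.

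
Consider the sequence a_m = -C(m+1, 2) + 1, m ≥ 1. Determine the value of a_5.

C(6, 2) = 15, so a_5 = -14.

-14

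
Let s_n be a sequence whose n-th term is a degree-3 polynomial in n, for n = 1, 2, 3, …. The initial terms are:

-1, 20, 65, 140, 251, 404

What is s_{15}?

1st diffs: 21, 45, 75, 111, 153.
2nd diffs: 24, 30, 36, 42.
3rd diffs: 6, 6, 6 (constant).
Newton forward-difference form: s_n = -1 + 21·C(n-1,1) + 24·C(n-1,2) + 6·C(n-1,3).
At n = 15: n-1 = 14, so s_{15} = -1 + 294 + 2184 + 2184 = 4661.

4661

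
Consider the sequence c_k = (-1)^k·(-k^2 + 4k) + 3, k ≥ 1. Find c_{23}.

(-1)^23 = -1; -k^2 + 4k at k=23 is -437; so c_{23} = 440.

440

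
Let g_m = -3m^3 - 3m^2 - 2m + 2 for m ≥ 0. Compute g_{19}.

g_{19} = -3·19^3 - 3·19^2 - 2·19 + 2 = -21696.

-21696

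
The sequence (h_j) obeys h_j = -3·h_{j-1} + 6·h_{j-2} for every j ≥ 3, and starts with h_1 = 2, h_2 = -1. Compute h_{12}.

-7276635

Iterate the recurrence:
h_3 = 15, h_4 = -51, h_5 = 243, h_6 = -1035, h_7 = 4563, h_8 = -19899, h_9 = 87075, h_{10} = -380619, h_{11} = 1664307, h_{12} = -7276635.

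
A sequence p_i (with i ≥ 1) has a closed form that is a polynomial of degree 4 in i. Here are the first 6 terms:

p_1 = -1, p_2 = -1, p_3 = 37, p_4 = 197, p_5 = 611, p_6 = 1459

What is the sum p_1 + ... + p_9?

19815

1st diffs: 0, 38, 160, 414, 848.
2nd diffs: 38, 122, 254, 434.
3rd diffs: 84, 132, 180.
4th diffs: 48, 48 (constant).
Newton forward-difference form: p_i = -1 + 38·C(i-1,2) + 84·C(i-1,3) + 48·C(i-1,4).
Continuing: 2969, 5417, 9127.
Summing i = 1..9 (9 terms) gives 19815.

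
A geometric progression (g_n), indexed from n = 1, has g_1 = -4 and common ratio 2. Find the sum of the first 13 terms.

g_n = (-4)·2^(n-1).
S = (-4)·(2^13 - 1)/(2 - 1) = (-4)·(8192 - 1)/(1) = -32764.

-32764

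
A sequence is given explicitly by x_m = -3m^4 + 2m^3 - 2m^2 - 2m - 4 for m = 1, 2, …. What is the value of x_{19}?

-378009

x_{19} = -3·19^4 + 2·19^3 - 2·19^2 - 2·19 - 4 = -378009.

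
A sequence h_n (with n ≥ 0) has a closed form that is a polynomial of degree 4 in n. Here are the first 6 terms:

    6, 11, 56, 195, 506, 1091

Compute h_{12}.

26466

1st diffs: 5, 45, 139, 311, 585.
2nd diffs: 40, 94, 172, 274.
3rd diffs: 54, 78, 102.
4th diffs: 24, 24 (constant).
So h_n = n^4 + 3n^3 + 4n^2 - 3n + 6.
Evaluating at n = 12 gives h_{12} = 26466.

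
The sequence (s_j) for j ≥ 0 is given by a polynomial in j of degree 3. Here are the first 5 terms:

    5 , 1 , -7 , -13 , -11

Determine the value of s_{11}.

1st diffs: -4, -8, -6, 2.
2nd diffs: -4, 2, 8.
3rd diffs: 6, 6 (constant).
Newton forward-difference form: s_j = 5 + (-4)·C(j,1) + (-4)·C(j,2) + 6·C(j,3).
At j = 11: j = 11, so s_{11} = 5 - 44 - 220 + 990 = 731.

731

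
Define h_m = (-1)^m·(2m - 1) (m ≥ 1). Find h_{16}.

31

(-1)^16 = 1; 2m - 1 at m=16 is 31; so h_{16} = 31.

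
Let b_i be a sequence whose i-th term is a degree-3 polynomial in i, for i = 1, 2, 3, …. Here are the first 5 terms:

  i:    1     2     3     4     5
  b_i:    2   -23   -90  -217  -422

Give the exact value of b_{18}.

1st diffs: -25, -67, -127, -205.
2nd diffs: -42, -60, -78.
3rd diffs: -18, -18 (constant).
Newton forward-difference form: b_i = 2 + (-25)·C(i-1,1) + (-42)·C(i-1,2) + (-18)·C(i-1,3).
At i = 18: i-1 = 17, so b_{18} = 2 - 425 - 5712 - 12240 = -18375.

-18375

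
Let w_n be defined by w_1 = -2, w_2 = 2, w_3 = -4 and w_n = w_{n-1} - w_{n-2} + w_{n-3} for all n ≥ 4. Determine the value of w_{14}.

Compute successive terms:
w_4 = -8;  w_5 = -2;  w_6 = 2;  …;  w_{11} = -4;  w_{12} = -8;  w_{13} = -2;  w_{14} = 2.

2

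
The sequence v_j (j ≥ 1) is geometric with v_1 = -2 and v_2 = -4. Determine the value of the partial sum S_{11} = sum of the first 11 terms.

-4094

Common ratio r = 2.
v_j = (-2)·2^(j-1).
S = (-2)·(2^11 - 1)/(2 - 1) = (-2)·(2048 - 1)/(1) = -4094.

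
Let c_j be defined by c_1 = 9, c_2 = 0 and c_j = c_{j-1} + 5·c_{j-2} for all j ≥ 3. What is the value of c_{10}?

35145

c_3 = 45  c_4 = 45  c_5 = 270  c_6 = 495  c_7 = 1845  c_8 = 4320  c_9 = 13545  c_{10} = 35145.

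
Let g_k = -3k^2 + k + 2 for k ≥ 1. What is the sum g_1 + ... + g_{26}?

Over k = 1..26: Σk = 351, Σk² = 6201.
Total = (-3)·6201 + (1)·351 + (2)·26 = -18200.

-18200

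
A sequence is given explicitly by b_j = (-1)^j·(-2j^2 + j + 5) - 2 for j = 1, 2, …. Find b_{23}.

(-1)^23 = -1; -2j^2 + j + 5 at j=23 is -1030; so b_{23} = 1028.

1028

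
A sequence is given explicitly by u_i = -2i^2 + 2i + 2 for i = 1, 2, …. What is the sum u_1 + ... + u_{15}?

-2210

Over i = 1..15: Σi = 120, Σi² = 1240.
Total = (-2)·1240 + (2)·120 + (2)·15 = -2210.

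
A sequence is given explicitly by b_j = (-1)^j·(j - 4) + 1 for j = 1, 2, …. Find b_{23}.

(-1)^23 = -1; j - 4 at j=23 is 19; so b_{23} = -18.

-18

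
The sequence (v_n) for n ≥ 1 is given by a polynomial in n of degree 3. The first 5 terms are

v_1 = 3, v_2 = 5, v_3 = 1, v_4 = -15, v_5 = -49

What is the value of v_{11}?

-967

1st diffs: 2, -4, -16, -34.
2nd diffs: -6, -12, -18.
3rd diffs: -6, -6 (constant).
So v_n = -n^3 + 3n^2 + 1.
Evaluating at n = 11 gives v_{11} = -967.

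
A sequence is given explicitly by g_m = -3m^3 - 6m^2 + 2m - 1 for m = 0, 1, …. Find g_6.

g_6 = -3·6^3 - 6·6^2 + 2·6 - 1 = -853.

-853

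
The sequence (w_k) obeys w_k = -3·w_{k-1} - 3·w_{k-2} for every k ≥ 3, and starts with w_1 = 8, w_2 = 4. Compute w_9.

Iterate the recurrence:
w_3 = -36  w_4 = 96  w_5 = -180  w_6 = 252  w_7 = -216  w_8 = -108  w_9 = 972.

972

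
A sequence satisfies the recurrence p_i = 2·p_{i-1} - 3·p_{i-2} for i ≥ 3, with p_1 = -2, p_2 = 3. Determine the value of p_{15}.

Step forward from the initial values:
p_3 = 12; p_4 = 15; p_5 = -6; …; p_{12} = -921; p_{13} = -2958; p_{14} = -3153; p_{15} = 2568.

2568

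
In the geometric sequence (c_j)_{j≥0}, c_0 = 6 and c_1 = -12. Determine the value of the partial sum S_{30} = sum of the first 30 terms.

-2147483646

Common ratio r = -2.
c_j = 6·(-2)^(j-0).
S = 6·((-2)^30 - 1)/(-2 - 1) = 6·(1073741824 - 1)/(-3) = -2147483646.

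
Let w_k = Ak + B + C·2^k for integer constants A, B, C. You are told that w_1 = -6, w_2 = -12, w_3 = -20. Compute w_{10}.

-1064

At k = 1, 2, 3: A + B + 2C = -6; 2A + B + 4C = -12; 3A + B + 8C = -20.
Subtracting the first from the second: A + 2C = -6.
Subtracting the second from the third: A + 4C = -8.
Solving: C = -1, A = -4, then B = 0.
So w_k = -4·k + 0 + (-1)·2^k; at k=10 this is -1064.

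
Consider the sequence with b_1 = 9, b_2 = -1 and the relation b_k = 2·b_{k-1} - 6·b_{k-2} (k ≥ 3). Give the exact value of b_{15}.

-1842176

b_3 = -56; b_4 = -106; b_5 = 124; …; b_{12} = 163424; b_{13} = -59456; b_{14} = -1099456; b_{15} = -1842176.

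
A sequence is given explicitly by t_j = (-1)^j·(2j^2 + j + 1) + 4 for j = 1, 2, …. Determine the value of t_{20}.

(-1)^20 = 1; 2j^2 + j + 1 at j=20 is 821; so t_{20} = 825.

825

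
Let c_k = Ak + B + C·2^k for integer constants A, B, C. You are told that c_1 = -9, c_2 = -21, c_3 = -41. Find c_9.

-2081

Plug in k = 1, 2, 3: A + B + 2C = -9; 2A + B + 4C = -21; 3A + B + 8C = -41.
Subtracting the first from the second: A + 2C = -12.
Subtracting the second from the third: A + 4C = -20.
Solving: C = -4, A = -4, then B = 3.
Therefore c_9 = -36 + 3 + (-4)·512 = -2081.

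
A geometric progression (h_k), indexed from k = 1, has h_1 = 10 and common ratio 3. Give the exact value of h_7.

h_k = 10·3^(k-1).
h_7 = 10·3^6 = 7290.

7290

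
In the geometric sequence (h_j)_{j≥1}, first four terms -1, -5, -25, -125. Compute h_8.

Common ratio r = 5.
h_j = (-1)·5^(j-1).
h_8 = (-1)·5^7 = -78125.

-78125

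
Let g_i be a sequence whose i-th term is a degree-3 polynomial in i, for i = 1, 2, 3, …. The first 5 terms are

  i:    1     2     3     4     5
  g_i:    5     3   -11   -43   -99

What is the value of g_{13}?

-2131

1st diffs: -2, -14, -32, -56.
2nd diffs: -12, -18, -24.
3rd diffs: -6, -6 (constant).
Newton forward-difference form: g_i = 5 + (-2)·C(i-1,1) + (-12)·C(i-1,2) + (-6)·C(i-1,3).
At i = 13: i-1 = 12, so g_{13} = 5 - 24 - 792 - 1320 = -2131.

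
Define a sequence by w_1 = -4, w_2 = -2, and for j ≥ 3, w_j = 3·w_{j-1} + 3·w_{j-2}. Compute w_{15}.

-142885458

w_3 = -18  w_4 = -60  w_5 = -234  …  w_{12} = -2621970  w_{13} = -9940644  w_{14} = -37687842  w_{15} = -142885458.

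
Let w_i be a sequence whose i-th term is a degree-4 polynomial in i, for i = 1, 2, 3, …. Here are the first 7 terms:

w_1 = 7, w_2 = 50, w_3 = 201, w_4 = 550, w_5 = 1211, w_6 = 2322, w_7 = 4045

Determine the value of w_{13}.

1st diffs: 43, 151, 349, 661, 1111, 1723.
2nd diffs: 108, 198, 312, 450, 612.
3rd diffs: 90, 114, 138, 162.
4th diffs: 24, 24, 24 (constant).
Newton forward-difference form: w_i = 7 + 43·C(i-1,1) + 108·C(i-1,2) + 90·C(i-1,3) + 24·C(i-1,4).
At i = 13: i-1 = 12, so w_{13} = 7 + 516 + 7128 + 19800 + 11880 = 39331.

39331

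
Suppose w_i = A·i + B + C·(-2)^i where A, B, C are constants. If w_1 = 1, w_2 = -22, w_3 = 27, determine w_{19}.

Plug in i = 1, 2, 3: A + B - 2C = 1; 2A + B + 4C = -22; 3A + B - 8C = 27.
Subtracting the first from the second: A + 6C = -23.
Subtracting the second from the third: A - 12C = 49.
Solving: C = -4, A = 1, then B = -8.
Hence w_{19} = 1·19 + (-8) + (-4)·(-524288) = 2097163.

2097163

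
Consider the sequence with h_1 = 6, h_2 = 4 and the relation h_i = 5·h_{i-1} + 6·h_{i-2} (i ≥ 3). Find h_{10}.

Iterate the recurrence:
h_3 = 56; h_4 = 304; h_5 = 1856; h_6 = 11104; h_7 = 66656; h_8 = 399904; h_9 = 2399456; h_{10} = 14396704.
(Characteristic roots are 6 and -1.)

14396704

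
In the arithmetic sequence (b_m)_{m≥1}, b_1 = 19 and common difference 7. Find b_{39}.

b_m = 19 + (m - 1)·7.
b_{39} = 19 + 38·7 = 285.

285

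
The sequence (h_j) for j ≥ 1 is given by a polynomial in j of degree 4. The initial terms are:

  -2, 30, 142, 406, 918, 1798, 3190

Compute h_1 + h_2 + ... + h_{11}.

49786

1st diffs: 32, 112, 264, 512, 880, 1392.
2nd diffs: 80, 152, 248, 368, 512.
3rd diffs: 72, 96, 120, 144.
4th diffs: 24, 24, 24 (constant).
Newton forward-difference form: h_j = -2 + 32·C(j-1,1) + 80·C(j-1,2) + 72·C(j-1,3) + 24·C(j-1,4).
Continuing: 5262, 8206, 12238, 17598.
Summing j = 1..11 (11 terms) gives 49786.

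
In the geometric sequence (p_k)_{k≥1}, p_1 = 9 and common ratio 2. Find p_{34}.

p_k = 9·2^(k-1).
p_{34} = 9·2^33 = 77309411328.

77309411328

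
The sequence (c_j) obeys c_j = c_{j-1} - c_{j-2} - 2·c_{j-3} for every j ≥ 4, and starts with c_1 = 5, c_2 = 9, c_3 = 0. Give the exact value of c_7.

Step forward from the initial values:
c_4 = -19  c_5 = -37  c_6 = -18  c_7 = 57.

57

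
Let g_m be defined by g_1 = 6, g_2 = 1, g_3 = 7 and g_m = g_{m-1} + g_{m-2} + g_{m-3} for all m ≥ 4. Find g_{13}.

3042

Iterate the recurrence:
g_4 = 14, g_5 = 22, g_6 = 43, g_7 = 79, g_8 = 144, g_9 = 266, g_{10} = 489, g_{11} = 899, g_{12} = 1654, g_{13} = 3042.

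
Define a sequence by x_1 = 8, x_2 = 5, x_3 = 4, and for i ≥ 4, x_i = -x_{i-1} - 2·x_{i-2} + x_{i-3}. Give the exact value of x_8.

2

Applying the relation repeatedly:
x_4 = -6; x_5 = 3; x_6 = 13; x_7 = -25; x_8 = 2.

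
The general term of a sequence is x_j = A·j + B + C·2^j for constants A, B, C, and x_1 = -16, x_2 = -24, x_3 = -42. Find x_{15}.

At j = 1, 2, 3: A + B + 2C = -16; 2A + B + 4C = -24; 3A + B + 8C = -42.
Subtracting the first from the second: A + 2C = -8.
Subtracting the second from the third: A + 4C = -18.
Solving: C = -5, A = 2, then B = -8.
Therefore x_{15} = 30 + (-8) + (-5)·32768 = -163818.

-163818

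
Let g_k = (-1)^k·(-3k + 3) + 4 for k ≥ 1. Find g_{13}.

40

(-1)^13 = -1; -3k + 3 at k=13 is -36; so g_{13} = 40.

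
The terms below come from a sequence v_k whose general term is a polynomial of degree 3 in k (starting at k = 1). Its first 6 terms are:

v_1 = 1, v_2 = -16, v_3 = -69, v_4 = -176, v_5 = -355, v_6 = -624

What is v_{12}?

1st diffs: -17, -53, -107, -179, -269.
2nd diffs: -36, -54, -72, -90.
3rd diffs: -18, -18, -18 (constant).
Newton forward-difference form: v_k = 1 + (-17)·C(k-1,1) + (-36)·C(k-1,2) + (-18)·C(k-1,3).
At k = 12: k-1 = 11, so v_{12} = 1 - 187 - 1980 - 2970 = -5136.

-5136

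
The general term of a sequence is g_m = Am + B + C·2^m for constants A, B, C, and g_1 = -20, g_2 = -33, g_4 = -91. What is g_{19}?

-2097254

Plug in m = 1, 2, 4: A + B + 2C = -20; 2A + B + 4C = -33; 4A + B + 16C = -91.
Subtracting the first from the second: A + 2C = -13.
Subtracting the second from the third: 2A + 12C = -58.
Solving: C = -4, A = -5, then B = -7.
Therefore g_{19} = -95 + (-7) + (-4)·524288 = -2097254.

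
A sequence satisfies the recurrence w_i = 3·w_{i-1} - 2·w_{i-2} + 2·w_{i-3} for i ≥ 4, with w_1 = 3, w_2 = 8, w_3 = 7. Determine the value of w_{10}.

Step forward from the initial values:
w_4 = 11, w_5 = 35, w_6 = 97, w_7 = 243, w_8 = 605, w_9 = 1523, w_{10} = 3845.

3845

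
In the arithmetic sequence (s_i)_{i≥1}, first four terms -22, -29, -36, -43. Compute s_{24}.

-183

Common difference d = -7.
s_i = -22 + (i - 1)·(-7).
s_{24} = -22 + 23·(-7) = -183.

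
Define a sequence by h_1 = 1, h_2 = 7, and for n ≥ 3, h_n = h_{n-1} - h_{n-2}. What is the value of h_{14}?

7

Step forward from the initial values:
h_3 = 6; h_4 = -1; h_5 = -7; …; h_{11} = -7; h_{12} = -6; h_{13} = 1; h_{14} = 7.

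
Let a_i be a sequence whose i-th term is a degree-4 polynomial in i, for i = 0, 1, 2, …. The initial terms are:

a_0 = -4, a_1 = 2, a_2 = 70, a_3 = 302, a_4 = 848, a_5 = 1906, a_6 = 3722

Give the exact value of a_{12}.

1st diffs: 6, 68, 232, 546, 1058, 1816.
2nd diffs: 62, 164, 314, 512, 758.
3rd diffs: 102, 150, 198, 246.
4th diffs: 48, 48, 48 (constant).
So a_i = 2i^4 + 5i^3 + 2i^2 - 3i - 4.
Evaluating at i = 12 gives a_{12} = 50360.

50360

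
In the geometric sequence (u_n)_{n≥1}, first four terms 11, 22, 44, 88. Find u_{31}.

11811160064

Common ratio r = 2.
u_n = 11·2^(n-1).
u_{31} = 11·2^30 = 11811160064.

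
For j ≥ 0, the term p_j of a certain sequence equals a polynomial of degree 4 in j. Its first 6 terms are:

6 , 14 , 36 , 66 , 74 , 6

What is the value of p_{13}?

-17674

1st diffs: 8, 22, 30, 8, -68.
2nd diffs: 14, 8, -22, -76.
3rd diffs: -6, -30, -54.
4th diffs: -24, -24 (constant).
Newton forward-difference form: p_j = 6 + 8·C(j,1) + 14·C(j,2) + (-6)·C(j,3) + (-24)·C(j,4).
At j = 13: j = 13, so p_{13} = 6 + 104 + 1092 - 1716 - 17160 = -17674.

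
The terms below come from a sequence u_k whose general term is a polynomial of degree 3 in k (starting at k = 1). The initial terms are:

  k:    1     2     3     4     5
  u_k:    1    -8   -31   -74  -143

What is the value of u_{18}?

1st diffs: -9, -23, -43, -69.
2nd diffs: -14, -20, -26.
3rd diffs: -6, -6 (constant).
Newton forward-difference form: u_k = 1 + (-9)·C(k-1,1) + (-14)·C(k-1,2) + (-6)·C(k-1,3).
At k = 18: k-1 = 17, so u_{18} = 1 - 153 - 1904 - 4080 = -6136.

-6136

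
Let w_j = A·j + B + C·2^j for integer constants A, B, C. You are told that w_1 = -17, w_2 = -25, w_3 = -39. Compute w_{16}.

Plug in j = 1, 2, 3: A + B + 2C = -17; 2A + B + 4C = -25; 3A + B + 8C = -39.
Subtracting the first from the second: A + 2C = -8.
Subtracting the second from the third: A + 4C = -14.
Solving: C = -3, A = -2, then B = -9.
Therefore w_{16} = -32 + (-9) + (-3)·65536 = -196649.

-196649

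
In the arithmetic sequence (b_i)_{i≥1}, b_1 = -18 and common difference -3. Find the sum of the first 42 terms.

-3339

b_i = -18 + (i - 1)·(-3).
b_{42} = -141; S = 42·(-18 + (-141))/2 = -3339.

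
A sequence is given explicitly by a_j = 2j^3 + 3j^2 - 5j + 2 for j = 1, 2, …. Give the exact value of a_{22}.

22640

a_{22} = 2·22^3 + 3·22^2 - 5·22 + 2 = 22640.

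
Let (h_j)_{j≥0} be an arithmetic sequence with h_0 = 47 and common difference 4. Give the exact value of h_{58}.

h_j = 47 + (j - 0)·4.
h_{58} = 47 + 58·4 = 279.

279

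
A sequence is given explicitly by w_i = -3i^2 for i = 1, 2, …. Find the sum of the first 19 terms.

-7410

Over i = 1..19: Σi = 190, Σi² = 2470.
Total = (-3)·2470 = -7410.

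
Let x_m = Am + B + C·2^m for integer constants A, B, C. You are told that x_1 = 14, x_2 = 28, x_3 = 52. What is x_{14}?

Write the equations: A + B + 2C = 14; 2A + B + 4C = 28; 3A + B + 8C = 52.
Subtracting the first from the second: A + 2C = 14.
Subtracting the second from the third: A + 4C = 24.
Solving: C = 5, A = 4, then B = 0.
Hence x_{14} = 4·14 + 0 + 5·16384 = 81976.

81976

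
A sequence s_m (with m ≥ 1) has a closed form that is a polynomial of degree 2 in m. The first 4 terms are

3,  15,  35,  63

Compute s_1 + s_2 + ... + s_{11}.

1st diffs: 12, 20, 28.
2nd diffs: 8, 8 (constant).
Newton forward-difference form: s_m = 3 + 12·C(m-1,1) + 8·C(m-1,2).
Continuing: …, 99, 143, 195, 255, …, s_{11} = 483.
Summing m = 1..11 (11 terms) gives 2013.

2013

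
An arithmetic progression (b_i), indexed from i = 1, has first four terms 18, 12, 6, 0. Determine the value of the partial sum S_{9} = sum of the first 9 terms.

Common difference d = -6.
b_i = 18 + (i - 1)·(-6).
b_9 = -30; S = 9·(18 + (-30))/2 = -54.

-54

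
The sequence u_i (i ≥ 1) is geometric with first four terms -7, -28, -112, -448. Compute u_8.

-114688

Common ratio r = 4.
u_i = (-7)·4^(i-1).
u_8 = (-7)·4^7 = -114688.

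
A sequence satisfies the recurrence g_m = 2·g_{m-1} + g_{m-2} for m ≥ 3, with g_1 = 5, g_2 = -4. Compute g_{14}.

-64544

Iterate the recurrence:
g_3 = -3, g_4 = -10, g_5 = -23, …, g_{11} = -4587, g_{12} = -11074, g_{13} = -26735, g_{14} = -64544.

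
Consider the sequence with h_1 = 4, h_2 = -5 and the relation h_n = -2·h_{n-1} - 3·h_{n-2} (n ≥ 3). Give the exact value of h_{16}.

271

Step forward from the initial values:
h_3 = -2, h_4 = 19, h_5 = -32, …, h_{13} = 856, h_{14} = -4865, h_{15} = 7162, h_{16} = 271.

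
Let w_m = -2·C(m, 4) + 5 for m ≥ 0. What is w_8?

-135

C(8, 4) = 70, so w_8 = -135.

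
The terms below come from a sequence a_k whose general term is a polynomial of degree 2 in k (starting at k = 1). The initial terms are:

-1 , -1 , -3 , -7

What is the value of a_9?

1st diffs: 0, -2, -4.
2nd diffs: -2, -2 (constant).
Newton forward-difference form: a_k = -1 + (-2)·C(k-1,2).
At k = 9: k-1 = 8, so a_9 = -1 - 56 = -57.

-57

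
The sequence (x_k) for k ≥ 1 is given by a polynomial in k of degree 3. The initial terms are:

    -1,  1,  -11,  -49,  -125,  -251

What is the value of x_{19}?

-11899

1st diffs: 2, -12, -38, -76, -126.
2nd diffs: -14, -26, -38, -50.
3rd diffs: -12, -12, -12 (constant).
Newton forward-difference form: x_k = -1 + 2·C(k-1,1) + (-14)·C(k-1,2) + (-12)·C(k-1,3).
At k = 19: k-1 = 18, so x_{19} = -1 + 36 - 2142 - 9792 = -11899.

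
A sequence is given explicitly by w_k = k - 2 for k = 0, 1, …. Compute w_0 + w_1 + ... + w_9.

25

Over k = 0..9: Σk = 45.
Total = (1)·45 + (-2)·10 = 25.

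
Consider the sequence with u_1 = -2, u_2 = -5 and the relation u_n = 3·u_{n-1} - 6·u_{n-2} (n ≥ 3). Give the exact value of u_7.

Step forward from the initial values:
u_3 = -3, u_4 = 21, u_5 = 81, u_6 = 117, u_7 = -135.

-135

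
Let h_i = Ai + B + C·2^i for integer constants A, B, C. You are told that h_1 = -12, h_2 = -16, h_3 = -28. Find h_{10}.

At i = 1, 2, 3: A + B + 2C = -12; 2A + B + 4C = -16; 3A + B + 8C = -28.
Subtracting the first from the second: A + 2C = -4.
Subtracting the second from the third: A + 4C = -12.
Solving: C = -4, A = 4, then B = -8.
Therefore h_{10} = 40 + (-8) + (-4)·1024 = -4064.

-4064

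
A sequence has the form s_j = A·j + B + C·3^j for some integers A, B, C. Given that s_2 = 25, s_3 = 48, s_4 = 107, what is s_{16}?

43046807

The three given values yield: 2A + B + 9C = 25; 3A + B + 27C = 48; 4A + B + 81C = 107.
Subtracting the first from the second: A + 18C = 23.
Subtracting the second from the third: A + 54C = 59.
Solving: C = 1, A = 5, then B = 6.
Therefore s_{16} = 80 + 6 + 1·43046721 = 43046807.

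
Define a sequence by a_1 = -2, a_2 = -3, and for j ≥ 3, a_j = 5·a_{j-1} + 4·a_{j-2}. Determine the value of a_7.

-23623

Iterate the recurrence:
a_3 = -23  a_4 = -127  a_5 = -727  a_6 = -4143  a_7 = -23623.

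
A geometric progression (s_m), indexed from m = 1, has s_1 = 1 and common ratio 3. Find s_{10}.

s_m = 1·3^(m-1).
s_{10} = 1·3^9 = 19683.

19683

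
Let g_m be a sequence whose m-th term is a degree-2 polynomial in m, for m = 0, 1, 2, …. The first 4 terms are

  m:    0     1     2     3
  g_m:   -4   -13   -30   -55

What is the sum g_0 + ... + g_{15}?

-5624

1st diffs: -9, -17, -25.
2nd diffs: -8, -8 (constant).
So g_m = -4m^2 - 5m - 4.
Continuing: …, -88, -129, -178, -235, …, g_{15} = -979.
Summing m = 0..15 (16 terms) gives -5624.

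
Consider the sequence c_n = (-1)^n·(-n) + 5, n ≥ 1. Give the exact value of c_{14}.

-9

(-1)^14 = 1; -n at n=14 is -14; so c_{14} = -9.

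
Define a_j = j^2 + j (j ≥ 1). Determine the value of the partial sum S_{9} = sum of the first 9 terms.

330

Over j = 1..9: Σj = 45, Σj² = 285.
Total = (1)·285 + (1)·45 = 330.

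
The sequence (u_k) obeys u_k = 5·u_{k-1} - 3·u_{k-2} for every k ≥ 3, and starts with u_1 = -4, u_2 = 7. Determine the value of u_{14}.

Step forward from the initial values:
u_3 = 47; u_4 = 214; u_5 = 929; …; u_{11} = 5905397; u_{12} = 25409599; u_{13} = 109331804; u_{14} = 470430223.

470430223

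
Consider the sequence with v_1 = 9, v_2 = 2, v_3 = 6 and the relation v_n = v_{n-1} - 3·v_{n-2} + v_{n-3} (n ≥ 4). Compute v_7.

Iterate the recurrence:
v_4 = 9  v_5 = -7  v_6 = -28  v_7 = 2.

2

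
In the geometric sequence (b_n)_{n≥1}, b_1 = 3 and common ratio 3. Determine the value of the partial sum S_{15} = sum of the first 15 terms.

21523359

b_n = 3·3^(n-1).
S = 3·(3^15 - 1)/(3 - 1) = 3·(14348907 - 1)/(2) = 21523359.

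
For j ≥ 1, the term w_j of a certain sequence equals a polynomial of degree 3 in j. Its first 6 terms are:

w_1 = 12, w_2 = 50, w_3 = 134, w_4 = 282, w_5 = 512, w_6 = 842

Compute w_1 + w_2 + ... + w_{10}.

11130

1st diffs: 38, 84, 148, 230, 330.
2nd diffs: 46, 64, 82, 100.
3rd diffs: 18, 18, 18 (constant).
Newton forward-difference form: w_j = 12 + 38·C(j-1,1) + 46·C(j-1,2) + 18·C(j-1,3).
Continuing: 1290, 1874, 2612, 3522.
Summing j = 1..10 (10 terms) gives 11130.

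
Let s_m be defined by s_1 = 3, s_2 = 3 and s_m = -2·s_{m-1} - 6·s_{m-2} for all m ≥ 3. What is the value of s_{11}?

s_3 = -24, s_4 = 30, s_5 = 84, s_6 = -348, s_7 = 192, s_8 = 1704, s_9 = -4560, s_{10} = -1104, s_{11} = 29568.

29568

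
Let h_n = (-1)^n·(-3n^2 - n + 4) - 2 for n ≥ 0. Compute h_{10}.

(-1)^10 = 1; -3n^2 - n + 4 at n=10 is -306; so h_{10} = -308.

-308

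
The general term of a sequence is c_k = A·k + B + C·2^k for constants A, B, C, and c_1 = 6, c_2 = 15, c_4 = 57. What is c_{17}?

At k = 1, 2, 4: A + B + 2C = 6; 2A + B + 4C = 15; 4A + B + 16C = 57.
Subtracting the first from the second: A + 2C = 9.
Subtracting the second from the third: 2A + 12C = 42.
Solving: C = 3, A = 3, then B = -3.
Therefore c_{17} = 51 + (-3) + 3·131072 = 393264.

393264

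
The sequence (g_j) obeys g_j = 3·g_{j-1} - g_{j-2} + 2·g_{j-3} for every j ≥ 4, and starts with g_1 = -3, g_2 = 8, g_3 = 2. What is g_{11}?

Compute successive terms:
g_4 = -8;  g_5 = -10;  g_6 = -18;  g_7 = -60;  g_8 = -182;  g_9 = -522;  g_{10} = -1504;  g_{11} = -4354.

-4354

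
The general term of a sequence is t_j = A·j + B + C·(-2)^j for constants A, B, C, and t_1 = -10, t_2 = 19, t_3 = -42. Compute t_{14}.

81907

The three given values yield: A + B - 2C = -10; 2A + B + 4C = 19; 3A + B - 8C = -42.
Subtracting the first from the second: A + 6C = 29.
Subtracting the second from the third: A - 12C = -61.
Solving: C = 5, A = -1, then B = 1.
So t_j = -1·j + 1 + 5·(-2)^j; at j=14 this is 81907.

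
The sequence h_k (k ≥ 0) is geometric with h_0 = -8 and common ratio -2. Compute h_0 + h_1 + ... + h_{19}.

h_k = (-8)·(-2)^(k-0).
S = (-8)·((-2)^20 - 1)/(-2 - 1) = (-8)·(1048576 - 1)/(-3) = 2796200.

2796200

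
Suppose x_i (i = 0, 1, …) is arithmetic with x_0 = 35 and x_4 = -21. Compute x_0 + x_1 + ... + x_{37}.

-8512

Common difference d = (-21 - 35) / (4 - 0) = -14.
x_i = 35 + (i - 0)·(-14).
x_{37} = -483; S = 38·(35 + (-483))/2 = -8512.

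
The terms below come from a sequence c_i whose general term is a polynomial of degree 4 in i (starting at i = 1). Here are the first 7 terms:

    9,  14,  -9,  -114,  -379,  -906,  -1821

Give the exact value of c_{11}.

-12721

1st diffs: 5, -23, -105, -265, -527, -915.
2nd diffs: -28, -82, -160, -262, -388.
3rd diffs: -54, -78, -102, -126.
4th diffs: -24, -24, -24 (constant).
Newton forward-difference form: c_i = 9 + 5·C(i-1,1) + (-28)·C(i-1,2) + (-54)·C(i-1,3) + (-24)·C(i-1,4).
At i = 11: i-1 = 10, so c_{11} = 9 + 50 - 1260 - 6480 - 5040 = -12721.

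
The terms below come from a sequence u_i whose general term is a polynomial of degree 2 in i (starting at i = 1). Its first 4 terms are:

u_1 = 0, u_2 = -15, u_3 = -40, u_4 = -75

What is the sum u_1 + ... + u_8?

-980

1st diffs: -15, -25, -35.
2nd diffs: -10, -10 (constant).
Newton forward-difference form: u_i = (-15)·C(i-1,1) + (-10)·C(i-1,2).
Continuing: -120, -175, -240, -315.
Summing i = 1..8 (8 terms) gives -980.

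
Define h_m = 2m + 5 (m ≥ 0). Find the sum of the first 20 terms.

480

Over m = 0..19: Σm = 190.
Total = (2)·190 + (5)·20 = 480.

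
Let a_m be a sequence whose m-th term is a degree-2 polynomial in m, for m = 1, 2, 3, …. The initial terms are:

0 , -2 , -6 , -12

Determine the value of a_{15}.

-210

1st diffs: -2, -4, -6.
2nd diffs: -2, -2 (constant).
So a_m = -m^2 + m.
Evaluating at m = 15 gives a_{15} = -210.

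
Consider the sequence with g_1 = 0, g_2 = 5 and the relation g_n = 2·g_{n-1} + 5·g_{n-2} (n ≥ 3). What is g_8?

Applying the relation repeatedly:
g_3 = 10  g_4 = 45  g_5 = 140  g_6 = 505  g_7 = 1710  g_8 = 5945.

5945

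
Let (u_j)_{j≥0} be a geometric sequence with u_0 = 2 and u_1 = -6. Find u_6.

Common ratio r = -3.
u_j = 2·(-3)^(j-0).
u_6 = 2·(-3)^6 = 1458.

1458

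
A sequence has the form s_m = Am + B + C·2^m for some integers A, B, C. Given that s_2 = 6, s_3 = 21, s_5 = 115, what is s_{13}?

32747

The three given values yield: 2A + B + 4C = 6; 3A + B + 8C = 21; 5A + B + 32C = 115.
Subtracting the first from the second: A + 4C = 15.
Subtracting the second from the third: 2A + 24C = 94.
Solving: C = 4, A = -1, then B = -8.
Therefore s_{13} = -13 + (-8) + 4·8192 = 32747.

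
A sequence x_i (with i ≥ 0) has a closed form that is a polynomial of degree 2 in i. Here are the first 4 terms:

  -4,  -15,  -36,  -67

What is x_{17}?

-1551

1st diffs: -11, -21, -31.
2nd diffs: -10, -10 (constant).
Newton forward-difference form: x_i = -4 + (-11)·C(i,1) + (-10)·C(i,2).
At i = 17: i = 17, so x_{17} = -4 - 187 - 1360 = -1551.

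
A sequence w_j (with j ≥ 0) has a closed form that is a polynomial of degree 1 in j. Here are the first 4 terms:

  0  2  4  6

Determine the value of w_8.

16

1st diffs: 2, 2, 2 (constant).
So w_j = 2j.
Evaluating at j = 8 gives w_8 = 16.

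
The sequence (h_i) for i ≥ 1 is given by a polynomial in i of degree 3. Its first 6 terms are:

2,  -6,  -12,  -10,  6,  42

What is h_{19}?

5060

1st diffs: -8, -6, 2, 16, 36.
2nd diffs: 2, 8, 14, 20.
3rd diffs: 6, 6, 6 (constant).
So h_i = i^3 - 5i^2 + 6.
Evaluating at i = 19 gives h_{19} = 5060.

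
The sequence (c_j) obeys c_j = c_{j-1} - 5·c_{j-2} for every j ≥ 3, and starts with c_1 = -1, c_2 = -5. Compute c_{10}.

25

c_3 = 0  c_4 = 25  c_5 = 25  c_6 = -100  c_7 = -225  c_8 = 275  c_9 = 1400  c_{10} = 25.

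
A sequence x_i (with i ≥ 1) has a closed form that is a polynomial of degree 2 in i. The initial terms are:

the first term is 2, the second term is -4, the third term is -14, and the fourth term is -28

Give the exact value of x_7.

-94

1st diffs: -6, -10, -14.
2nd diffs: -4, -4 (constant).
Newton forward-difference form: x_i = 2 + (-6)·C(i-1,1) + (-4)·C(i-1,2).
At i = 7: i-1 = 6, so x_7 = 2 - 36 - 60 = -94.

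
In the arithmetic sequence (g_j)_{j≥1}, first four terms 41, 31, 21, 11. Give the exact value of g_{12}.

-69

Common difference d = -10.
g_j = 41 + (j - 1)·(-10).
g_{12} = 41 + 11·(-10) = -69.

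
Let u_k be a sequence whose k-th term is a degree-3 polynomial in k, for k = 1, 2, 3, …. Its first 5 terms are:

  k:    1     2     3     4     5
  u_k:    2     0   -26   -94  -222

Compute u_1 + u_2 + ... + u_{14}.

-26908

1st diffs: -2, -26, -68, -128.
2nd diffs: -24, -42, -60.
3rd diffs: -18, -18 (constant).
Newton forward-difference form: u_k = 2 + (-2)·C(k-1,1) + (-24)·C(k-1,2) + (-18)·C(k-1,3).
Continuing: …, -428, -730, -1146, -1694, …, u_{14} = -7044.
Summing k = 1..14 (14 terms) gives -26908.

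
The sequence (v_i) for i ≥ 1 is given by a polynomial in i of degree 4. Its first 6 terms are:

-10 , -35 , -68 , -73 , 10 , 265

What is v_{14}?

1st diffs: -25, -33, -5, 83, 255.
2nd diffs: -8, 28, 88, 172.
3rd diffs: 36, 60, 84.
4th diffs: 24, 24 (constant).
Newton forward-difference form: v_i = -10 + (-25)·C(i-1,1) + (-8)·C(i-1,2) + 36·C(i-1,3) + 24·C(i-1,4).
At i = 14: i-1 = 13, so v_{14} = -10 - 325 - 624 + 10296 + 17160 = 26497.

26497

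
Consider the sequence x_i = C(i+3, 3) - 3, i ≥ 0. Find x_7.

C(10, 3) = 120, so x_7 = 117.

117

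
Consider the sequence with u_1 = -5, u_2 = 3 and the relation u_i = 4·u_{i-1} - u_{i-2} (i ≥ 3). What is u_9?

47147

Step forward from the initial values:
u_3 = 17  u_4 = 65  u_5 = 243  u_6 = 907  u_7 = 3385  u_8 = 12633  u_9 = 47147.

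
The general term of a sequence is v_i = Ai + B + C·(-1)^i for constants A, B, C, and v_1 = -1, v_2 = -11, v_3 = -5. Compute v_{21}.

-41

At i = 1, 2, 3: A + B - C = -1; 2A + B + C = -11; 3A + B - C = -5.
Subtracting the first from the second: A + 2C = -10.
Subtracting the second from the third: A - 2C = 6.
Solving: C = -4, A = -2, then B = -3.
So v_i = -2·i + (-3) + (-4)·(-1)^i; at i=21 this is -41.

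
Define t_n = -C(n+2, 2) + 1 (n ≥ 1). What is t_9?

-54

C(11, 2) = 55, so t_9 = -54.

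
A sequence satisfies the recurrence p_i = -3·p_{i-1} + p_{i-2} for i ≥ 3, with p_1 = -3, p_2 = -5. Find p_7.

p_3 = 12; p_4 = -41; p_5 = 135; p_6 = -446; p_7 = 1473.

1473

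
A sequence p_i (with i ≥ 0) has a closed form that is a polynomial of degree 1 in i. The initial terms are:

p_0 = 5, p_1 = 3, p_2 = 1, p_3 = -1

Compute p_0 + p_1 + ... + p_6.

-7

1st diffs: -2, -2, -2 (constant).
So p_i = -2i + 5.
Continuing: -3, -5, -7.
Summing i = 0..6 (7 terms) gives -7.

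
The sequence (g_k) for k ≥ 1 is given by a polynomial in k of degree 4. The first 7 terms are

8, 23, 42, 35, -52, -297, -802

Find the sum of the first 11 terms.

1st diffs: 15, 19, -7, -87, -245, -505.
2nd diffs: 4, -26, -80, -158, -260.
3rd diffs: -30, -54, -78, -102.
4th diffs: -24, -24, -24 (constant).
Newton forward-difference form: g_k = 8 + 15·C(k-1,1) + 4·C(k-1,2) + (-30)·C(k-1,3) + (-24)·C(k-1,4).
Continuing: -1693, -3120, -5257, -8302.
Summing k = 1..11 (11 terms) gives -19415.

-19415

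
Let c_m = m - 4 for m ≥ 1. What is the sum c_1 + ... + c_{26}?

247

Over m = 1..26: Σm = 351.
Total = (1)·351 + (-4)·26 = 247.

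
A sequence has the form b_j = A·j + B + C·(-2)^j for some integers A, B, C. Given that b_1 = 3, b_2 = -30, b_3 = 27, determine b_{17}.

At j = 1, 2, 3: A + B - 2C = 3; 2A + B + 4C = -30; 3A + B - 8C = 27.
Subtracting the first from the second: A + 6C = -33.
Subtracting the second from the third: A - 12C = 57.
Solving: C = -5, A = -3, then B = -4.
Therefore b_{17} = -51 + (-4) + (-5)·(-131072) = 655305.

655305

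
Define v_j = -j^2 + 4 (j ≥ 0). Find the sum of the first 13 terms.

-598

Over j = 0..12: Σj = 78, Σj² = 650.
Total = (-1)·650 + (4)·13 = -598.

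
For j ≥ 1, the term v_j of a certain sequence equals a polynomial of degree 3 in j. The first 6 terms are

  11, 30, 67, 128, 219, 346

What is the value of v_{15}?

1st diffs: 19, 37, 61, 91, 127.
2nd diffs: 18, 24, 30, 36.
3rd diffs: 6, 6, 6 (constant).
Newton forward-difference form: v_j = 11 + 19·C(j-1,1) + 18·C(j-1,2) + 6·C(j-1,3).
At j = 15: j-1 = 14, so v_{15} = 11 + 266 + 1638 + 2184 = 4099.

4099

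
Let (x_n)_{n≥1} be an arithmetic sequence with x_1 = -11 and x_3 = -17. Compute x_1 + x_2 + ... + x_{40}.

Common difference d = (-17 - (-11)) / (3 - 1) = -3.
x_n = -11 + (n - 1)·(-3).
x_{40} = -128; S = 40·(-11 + (-128))/2 = -2780.

-2780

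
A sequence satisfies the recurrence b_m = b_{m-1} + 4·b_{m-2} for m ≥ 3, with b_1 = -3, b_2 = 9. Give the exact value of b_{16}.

1407153

Step forward from the initial values:
b_3 = -3; b_4 = 33; b_5 = 21; …; b_{13} = 82677; b_{14} = 215289; b_{15} = 545997; b_{16} = 1407153.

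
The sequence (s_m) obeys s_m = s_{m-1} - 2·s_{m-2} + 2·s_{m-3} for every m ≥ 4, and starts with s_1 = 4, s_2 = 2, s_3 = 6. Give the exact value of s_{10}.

s_4 = 10  s_5 = 2  s_6 = -6  s_7 = 10  s_8 = 26  s_9 = -6  s_{10} = -38.

-38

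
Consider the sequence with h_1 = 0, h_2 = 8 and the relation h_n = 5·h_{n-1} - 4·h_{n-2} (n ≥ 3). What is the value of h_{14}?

178956968

Applying the relation repeatedly:
h_3 = 40; h_4 = 168; h_5 = 680; …; h_{11} = 2796200; h_{12} = 11184808; h_{13} = 44739240; h_{14} = 178956968.
(Characteristic roots are 4 and 1.)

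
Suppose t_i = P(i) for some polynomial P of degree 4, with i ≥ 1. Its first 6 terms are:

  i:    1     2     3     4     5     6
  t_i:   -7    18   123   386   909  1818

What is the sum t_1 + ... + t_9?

20409

1st diffs: 25, 105, 263, 523, 909.
2nd diffs: 80, 158, 260, 386.
3rd diffs: 78, 102, 126.
4th diffs: 24, 24 (constant).
Newton forward-difference form: t_i = -7 + 25·C(i-1,1) + 80·C(i-1,2) + 78·C(i-1,3) + 24·C(i-1,4).
Continuing: 3263, 5418, 8481.
Summing i = 1..9 (9 terms) gives 20409.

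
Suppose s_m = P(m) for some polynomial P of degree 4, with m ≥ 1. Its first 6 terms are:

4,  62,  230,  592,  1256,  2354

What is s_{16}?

1st diffs: 58, 168, 362, 664, 1098.
2nd diffs: 110, 194, 302, 434.
3rd diffs: 84, 108, 132.
4th diffs: 24, 24 (constant).
So s_m = m^4 + 4m^3 + 6m^2 - 3m - 4.
Evaluating at m = 16 gives s_{16} = 83404.

83404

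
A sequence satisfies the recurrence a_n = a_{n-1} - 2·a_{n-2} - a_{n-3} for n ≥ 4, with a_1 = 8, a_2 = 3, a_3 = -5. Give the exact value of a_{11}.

9

Compute successive terms:
a_4 = -19  a_5 = -12  a_6 = 31  a_7 = 74  a_8 = 24  a_9 = -155  a_{10} = -277  a_{11} = 9.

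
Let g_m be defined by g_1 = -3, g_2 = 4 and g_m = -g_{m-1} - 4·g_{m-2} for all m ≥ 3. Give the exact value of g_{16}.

Applying the relation repeatedly:
g_3 = 8; g_4 = -24; g_5 = -8; …; g_{13} = 12792; g_{14} = -13976; g_{15} = -37192; g_{16} = 93096.

93096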